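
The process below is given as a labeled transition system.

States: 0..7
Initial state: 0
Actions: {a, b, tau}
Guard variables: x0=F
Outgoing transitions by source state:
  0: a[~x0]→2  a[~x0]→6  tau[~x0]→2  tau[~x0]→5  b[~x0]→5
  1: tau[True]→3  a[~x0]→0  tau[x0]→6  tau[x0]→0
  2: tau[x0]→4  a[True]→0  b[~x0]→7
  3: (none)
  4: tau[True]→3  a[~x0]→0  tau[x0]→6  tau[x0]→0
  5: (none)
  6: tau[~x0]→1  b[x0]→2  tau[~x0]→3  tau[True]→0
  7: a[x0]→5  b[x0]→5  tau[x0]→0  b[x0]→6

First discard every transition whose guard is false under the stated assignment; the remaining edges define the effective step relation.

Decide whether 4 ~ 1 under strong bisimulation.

Refine partition for ~:
  round 0: {{0,1,2,3,4,5,6,7}}
  round 1: {{0},{1,4},{2},{3,5,7},{6}}
stable after 2 split(s): 5 block(s)
class of 4: {1,4}; class of 1: {1,4}

Answer: BISIMILAR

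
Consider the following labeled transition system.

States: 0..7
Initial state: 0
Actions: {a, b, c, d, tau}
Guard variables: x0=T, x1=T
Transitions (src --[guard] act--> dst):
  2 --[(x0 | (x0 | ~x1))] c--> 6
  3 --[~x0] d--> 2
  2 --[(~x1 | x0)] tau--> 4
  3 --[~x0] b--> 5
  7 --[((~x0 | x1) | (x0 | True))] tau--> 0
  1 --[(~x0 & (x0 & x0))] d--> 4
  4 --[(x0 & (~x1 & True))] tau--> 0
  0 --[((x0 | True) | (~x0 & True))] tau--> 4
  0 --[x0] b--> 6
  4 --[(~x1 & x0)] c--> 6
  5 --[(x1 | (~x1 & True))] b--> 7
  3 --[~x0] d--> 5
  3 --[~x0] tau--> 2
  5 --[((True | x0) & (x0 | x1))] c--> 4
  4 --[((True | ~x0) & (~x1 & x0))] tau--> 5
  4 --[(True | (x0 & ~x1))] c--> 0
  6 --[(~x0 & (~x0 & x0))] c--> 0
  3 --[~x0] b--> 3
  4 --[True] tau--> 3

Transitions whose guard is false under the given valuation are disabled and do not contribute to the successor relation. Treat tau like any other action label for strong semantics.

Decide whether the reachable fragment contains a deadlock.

Reach set: {0,3,4,6}
  0: b→6  tau→4  [2 exit(s)]
  3: ∅  [deadlock]
  4: c→0  tau→3  [2 exit(s)]
  6: ∅  [deadlock]
Path to 3: tau·tau

Answer: DEADLOCK at state 3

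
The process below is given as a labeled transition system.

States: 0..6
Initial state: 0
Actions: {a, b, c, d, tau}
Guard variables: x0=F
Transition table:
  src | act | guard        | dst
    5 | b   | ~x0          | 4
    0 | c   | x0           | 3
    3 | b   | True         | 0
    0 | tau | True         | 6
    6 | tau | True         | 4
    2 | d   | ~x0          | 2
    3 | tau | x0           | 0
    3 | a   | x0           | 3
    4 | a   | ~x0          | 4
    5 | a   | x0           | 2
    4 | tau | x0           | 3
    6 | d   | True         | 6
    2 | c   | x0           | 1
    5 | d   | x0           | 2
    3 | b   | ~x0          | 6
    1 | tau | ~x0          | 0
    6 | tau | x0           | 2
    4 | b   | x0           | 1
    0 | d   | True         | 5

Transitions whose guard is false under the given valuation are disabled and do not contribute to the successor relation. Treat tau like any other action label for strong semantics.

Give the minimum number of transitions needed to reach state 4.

Breadth-first toward 4:
  Layer 0: {0}
  Layer 1: {5,6}
  Layer 2: {4}
first hit 4 at d=2 via d·b

Answer: 2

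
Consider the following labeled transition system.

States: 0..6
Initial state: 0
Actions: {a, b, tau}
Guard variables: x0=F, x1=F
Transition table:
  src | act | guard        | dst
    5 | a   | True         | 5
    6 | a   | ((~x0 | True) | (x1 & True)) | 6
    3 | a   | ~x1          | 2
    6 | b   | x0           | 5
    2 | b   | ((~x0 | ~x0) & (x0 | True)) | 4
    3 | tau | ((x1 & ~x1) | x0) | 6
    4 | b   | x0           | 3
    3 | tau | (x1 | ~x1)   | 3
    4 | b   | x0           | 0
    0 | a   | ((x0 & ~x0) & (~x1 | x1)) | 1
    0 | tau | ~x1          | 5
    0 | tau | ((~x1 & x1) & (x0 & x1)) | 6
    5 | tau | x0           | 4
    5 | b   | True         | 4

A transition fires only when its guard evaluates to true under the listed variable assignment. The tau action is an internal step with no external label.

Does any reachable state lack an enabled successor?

Reachable = {0,4,5}
  0: tau→5  [1 out]
  4: ∅  [STUCK]
  5: a→5  b→4  [2 out]
witness 4: tau·b

Answer: DEADLOCK at state 4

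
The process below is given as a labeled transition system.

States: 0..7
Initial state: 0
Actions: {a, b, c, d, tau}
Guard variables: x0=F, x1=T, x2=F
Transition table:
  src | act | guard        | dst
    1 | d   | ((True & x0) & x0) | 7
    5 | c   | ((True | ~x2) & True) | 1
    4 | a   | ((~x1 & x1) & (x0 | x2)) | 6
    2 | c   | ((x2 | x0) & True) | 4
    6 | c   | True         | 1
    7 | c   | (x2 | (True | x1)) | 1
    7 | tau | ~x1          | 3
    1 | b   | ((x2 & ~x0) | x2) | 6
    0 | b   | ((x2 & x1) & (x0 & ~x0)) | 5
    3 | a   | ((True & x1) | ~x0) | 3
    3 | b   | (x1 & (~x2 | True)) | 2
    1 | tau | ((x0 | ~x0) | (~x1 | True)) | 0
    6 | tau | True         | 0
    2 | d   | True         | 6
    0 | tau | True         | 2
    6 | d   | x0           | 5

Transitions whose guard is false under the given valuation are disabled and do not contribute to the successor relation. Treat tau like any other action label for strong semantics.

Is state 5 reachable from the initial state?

Answer: UNREACHABLE

Trace:
9 transition(s) survive guard evaluation.
Layer 0: {0}
Layer 1: {2}  now seen {0,2}
Layer 2: {6}  now seen {0,2,6}
Layer 3: {1}  now seen {0,1,2,6}
R = {0,1,2,6}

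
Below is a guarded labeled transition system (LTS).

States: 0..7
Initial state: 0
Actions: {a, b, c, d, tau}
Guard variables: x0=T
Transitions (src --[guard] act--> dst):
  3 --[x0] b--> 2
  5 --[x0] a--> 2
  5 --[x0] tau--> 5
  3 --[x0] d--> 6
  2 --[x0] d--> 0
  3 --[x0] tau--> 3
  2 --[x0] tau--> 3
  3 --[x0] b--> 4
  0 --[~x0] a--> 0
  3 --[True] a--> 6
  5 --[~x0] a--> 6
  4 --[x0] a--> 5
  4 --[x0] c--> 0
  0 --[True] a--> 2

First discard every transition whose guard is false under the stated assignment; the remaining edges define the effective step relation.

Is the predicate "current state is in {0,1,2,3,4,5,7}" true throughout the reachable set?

Answer: INVARIANT VIOLATED at state 6

Trace:
Allowed set {0,1,2,3,4,5,7}
R = {0,2,3,4,5,6}
  0: ✓
  2: ✓
  3: ✓
  4: ✓
  5: ✓
  6: VIOLATES
witness against invariant: a·tau·d → 6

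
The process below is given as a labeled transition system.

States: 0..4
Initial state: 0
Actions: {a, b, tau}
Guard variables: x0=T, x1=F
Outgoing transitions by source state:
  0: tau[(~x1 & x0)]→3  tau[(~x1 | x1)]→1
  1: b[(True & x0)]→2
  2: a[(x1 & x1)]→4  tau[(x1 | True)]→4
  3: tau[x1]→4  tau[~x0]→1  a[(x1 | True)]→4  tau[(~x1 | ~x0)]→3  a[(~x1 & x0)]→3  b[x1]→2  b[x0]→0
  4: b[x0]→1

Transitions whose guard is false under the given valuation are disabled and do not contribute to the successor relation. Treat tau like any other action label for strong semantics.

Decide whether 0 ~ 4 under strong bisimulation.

Refine partition for ~:
  round 0: {{0,1,2,3,4}}
  round 1: {{0,2},{1,4},{3}}
  round 2: {{0},{1},{2},{3},{4}}
5 equivalence class(es) (converged in 3)
[0]={0}  [4]={4}

Answer: NOT BISIMILAR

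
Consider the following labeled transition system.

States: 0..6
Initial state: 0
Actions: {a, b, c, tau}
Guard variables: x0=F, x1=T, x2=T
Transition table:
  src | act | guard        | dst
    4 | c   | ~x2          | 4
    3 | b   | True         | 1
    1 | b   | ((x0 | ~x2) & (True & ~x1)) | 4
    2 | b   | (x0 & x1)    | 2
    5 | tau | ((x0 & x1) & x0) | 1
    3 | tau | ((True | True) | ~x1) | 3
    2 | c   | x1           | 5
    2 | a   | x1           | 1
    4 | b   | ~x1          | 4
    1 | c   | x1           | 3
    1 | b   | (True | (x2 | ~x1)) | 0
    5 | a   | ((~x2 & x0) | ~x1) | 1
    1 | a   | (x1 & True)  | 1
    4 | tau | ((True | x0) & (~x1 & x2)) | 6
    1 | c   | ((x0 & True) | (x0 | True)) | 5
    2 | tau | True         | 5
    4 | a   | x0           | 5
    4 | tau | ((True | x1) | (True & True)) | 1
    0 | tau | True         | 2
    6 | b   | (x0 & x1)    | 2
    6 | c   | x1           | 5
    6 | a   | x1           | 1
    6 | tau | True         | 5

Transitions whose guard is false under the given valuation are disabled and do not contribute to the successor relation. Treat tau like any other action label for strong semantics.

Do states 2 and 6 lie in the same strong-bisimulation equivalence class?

Compute ~ classes (split until stable):
  round 0: {{0,1,2,3,4,5,6}}
  round 1: {{0,4},{1},{2,6},{3},{5}}
  round 2: {{0},{1},{2,6},{3},{4},{5}}
stable after 3 split(s): 6 block(s)
[2]={2,6}  [6]={2,6}

Answer: BISIMILAR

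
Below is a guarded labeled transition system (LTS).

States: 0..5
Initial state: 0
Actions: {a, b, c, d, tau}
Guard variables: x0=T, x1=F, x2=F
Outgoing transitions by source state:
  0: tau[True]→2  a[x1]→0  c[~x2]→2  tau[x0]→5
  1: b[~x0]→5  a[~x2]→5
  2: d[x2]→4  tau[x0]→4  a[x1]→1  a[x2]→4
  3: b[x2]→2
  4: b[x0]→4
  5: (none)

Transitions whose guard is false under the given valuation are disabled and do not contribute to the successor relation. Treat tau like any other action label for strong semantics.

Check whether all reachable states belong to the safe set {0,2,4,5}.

Answer: INVARIANT HOLDS

Analysis:
Allowed set {0,2,4,5}
Reach set: {0,2,4,5}
  0: ok
  2: ok
  4: ok
  5: ok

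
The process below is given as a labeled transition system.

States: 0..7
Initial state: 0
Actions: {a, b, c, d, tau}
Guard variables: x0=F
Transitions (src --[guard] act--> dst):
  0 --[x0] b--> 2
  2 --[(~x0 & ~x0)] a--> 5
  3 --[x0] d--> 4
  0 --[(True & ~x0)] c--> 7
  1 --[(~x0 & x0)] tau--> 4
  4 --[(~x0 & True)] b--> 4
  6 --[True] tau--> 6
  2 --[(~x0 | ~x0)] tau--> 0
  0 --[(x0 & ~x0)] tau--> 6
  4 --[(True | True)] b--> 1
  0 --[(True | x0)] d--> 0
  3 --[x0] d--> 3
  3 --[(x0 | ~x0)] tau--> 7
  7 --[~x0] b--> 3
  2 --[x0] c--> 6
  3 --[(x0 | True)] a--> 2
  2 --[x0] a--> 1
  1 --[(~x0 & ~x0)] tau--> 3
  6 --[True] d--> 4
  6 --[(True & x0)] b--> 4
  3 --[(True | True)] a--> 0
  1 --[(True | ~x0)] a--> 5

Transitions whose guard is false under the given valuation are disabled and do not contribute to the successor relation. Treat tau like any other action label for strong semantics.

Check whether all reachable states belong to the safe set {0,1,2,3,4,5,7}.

Answer: INVARIANT HOLDS

Working:
Safe = {0,1,2,3,4,5,7}
Reach set: {0,2,3,5,7}
  0: ✓
  2: ✓
  3: ✓
  5: ✓
  7: ✓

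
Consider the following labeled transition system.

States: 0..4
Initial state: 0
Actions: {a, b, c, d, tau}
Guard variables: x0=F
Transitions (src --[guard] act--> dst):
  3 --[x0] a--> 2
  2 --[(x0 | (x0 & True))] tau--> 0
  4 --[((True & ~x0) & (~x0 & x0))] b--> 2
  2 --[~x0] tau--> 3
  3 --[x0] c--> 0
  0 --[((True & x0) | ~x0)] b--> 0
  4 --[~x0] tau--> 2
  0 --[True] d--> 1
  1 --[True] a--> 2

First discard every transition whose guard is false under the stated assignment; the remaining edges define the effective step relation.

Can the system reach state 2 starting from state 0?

Answer: REACHABLE

Working:
5 transition(s) survive guard evaluation.
L0 = {0}
L1 = {1}  cumulative {0,1}
L2 = {2}  cumulative {0,1,2}
L3 = {3}  cumulative {0,1,2,3}
R = {0,1,2,3}
witness 2: d·a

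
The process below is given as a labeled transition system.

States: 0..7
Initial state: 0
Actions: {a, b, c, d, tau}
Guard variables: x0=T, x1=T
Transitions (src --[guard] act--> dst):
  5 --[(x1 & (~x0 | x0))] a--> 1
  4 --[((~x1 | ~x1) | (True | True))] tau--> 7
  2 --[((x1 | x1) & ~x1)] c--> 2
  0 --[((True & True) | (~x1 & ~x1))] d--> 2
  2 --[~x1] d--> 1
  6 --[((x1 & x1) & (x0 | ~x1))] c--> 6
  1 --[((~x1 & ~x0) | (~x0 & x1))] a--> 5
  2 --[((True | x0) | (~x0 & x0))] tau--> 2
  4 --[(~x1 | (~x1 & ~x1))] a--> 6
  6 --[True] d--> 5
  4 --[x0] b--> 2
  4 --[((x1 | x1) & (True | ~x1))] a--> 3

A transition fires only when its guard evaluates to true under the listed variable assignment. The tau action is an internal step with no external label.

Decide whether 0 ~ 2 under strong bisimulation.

Answer: NOT BISIMILAR

Trace:
Bisimulation quotient by refinement:
  π0 = {{0,1,2,3,4,5,6,7}}
  π1 = {{0},{1,3,7},{2},{4},{5},{6}}
Fixed point at round 2; 6 class(es).
[0]={0}  [2]={2}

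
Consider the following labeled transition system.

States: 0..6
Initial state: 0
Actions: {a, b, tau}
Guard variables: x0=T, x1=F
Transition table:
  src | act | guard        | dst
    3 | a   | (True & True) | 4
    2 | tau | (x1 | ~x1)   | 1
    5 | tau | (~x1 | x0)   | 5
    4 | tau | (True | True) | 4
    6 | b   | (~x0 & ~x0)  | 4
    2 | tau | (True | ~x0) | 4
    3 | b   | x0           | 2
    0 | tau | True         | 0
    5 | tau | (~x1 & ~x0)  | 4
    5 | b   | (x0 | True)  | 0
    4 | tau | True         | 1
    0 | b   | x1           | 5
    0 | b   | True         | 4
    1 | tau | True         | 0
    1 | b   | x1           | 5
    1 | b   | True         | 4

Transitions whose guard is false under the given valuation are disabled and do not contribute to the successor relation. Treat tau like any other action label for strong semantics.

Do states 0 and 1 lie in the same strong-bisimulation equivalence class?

Answer: BISIMILAR

Trace:
Refine partition for ~:
  π0 = {{0,1,2,3,4,5,6}}
  π1 = {{0,1,5},{2,4},{3},{6}}
  π2 = {{0,1},{2,4},{3},{5},{6}}
5 equivalence class(es) (converged in 3)
class of 0: {0,1}; class of 1: {0,1}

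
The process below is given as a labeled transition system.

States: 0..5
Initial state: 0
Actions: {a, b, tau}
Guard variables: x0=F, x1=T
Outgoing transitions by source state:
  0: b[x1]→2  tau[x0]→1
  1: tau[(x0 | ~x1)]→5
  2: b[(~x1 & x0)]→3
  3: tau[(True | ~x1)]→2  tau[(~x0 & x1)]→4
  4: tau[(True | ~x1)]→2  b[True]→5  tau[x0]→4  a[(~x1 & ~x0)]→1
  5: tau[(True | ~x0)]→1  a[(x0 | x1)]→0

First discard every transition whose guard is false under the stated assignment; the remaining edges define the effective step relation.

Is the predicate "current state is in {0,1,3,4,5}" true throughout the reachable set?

Answer: INVARIANT VIOLATED at state 2

Working:
Safe = {0,1,3,4,5}
Reachable = {0,2}
  0: ok
  2: VIOLATES
reach 2 via b — violates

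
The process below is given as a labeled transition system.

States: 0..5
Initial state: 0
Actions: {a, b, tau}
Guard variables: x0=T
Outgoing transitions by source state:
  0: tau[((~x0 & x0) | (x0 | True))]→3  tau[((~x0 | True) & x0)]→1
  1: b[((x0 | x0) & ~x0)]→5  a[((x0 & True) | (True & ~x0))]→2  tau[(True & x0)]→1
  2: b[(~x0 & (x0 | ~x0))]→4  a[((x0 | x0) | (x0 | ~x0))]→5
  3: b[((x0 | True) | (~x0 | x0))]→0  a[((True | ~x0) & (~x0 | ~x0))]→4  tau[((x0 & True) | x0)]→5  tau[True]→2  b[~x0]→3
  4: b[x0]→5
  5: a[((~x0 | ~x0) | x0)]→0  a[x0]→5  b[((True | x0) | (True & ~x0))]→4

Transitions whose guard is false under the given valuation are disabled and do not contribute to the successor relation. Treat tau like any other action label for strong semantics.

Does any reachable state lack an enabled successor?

Reachable = {0,1,2,3,4,5}
  0: tau→1  tau→3  [2 out]
  1: a→2  tau→1  [2 out]
  2: a→5  [1 out]
  3: b→0  tau→2  tau→5  [3 out]
  4: b→5  [1 out]
  5: a→0  a→5  b→4  [3 out]

Answer: DEADLOCK-FREE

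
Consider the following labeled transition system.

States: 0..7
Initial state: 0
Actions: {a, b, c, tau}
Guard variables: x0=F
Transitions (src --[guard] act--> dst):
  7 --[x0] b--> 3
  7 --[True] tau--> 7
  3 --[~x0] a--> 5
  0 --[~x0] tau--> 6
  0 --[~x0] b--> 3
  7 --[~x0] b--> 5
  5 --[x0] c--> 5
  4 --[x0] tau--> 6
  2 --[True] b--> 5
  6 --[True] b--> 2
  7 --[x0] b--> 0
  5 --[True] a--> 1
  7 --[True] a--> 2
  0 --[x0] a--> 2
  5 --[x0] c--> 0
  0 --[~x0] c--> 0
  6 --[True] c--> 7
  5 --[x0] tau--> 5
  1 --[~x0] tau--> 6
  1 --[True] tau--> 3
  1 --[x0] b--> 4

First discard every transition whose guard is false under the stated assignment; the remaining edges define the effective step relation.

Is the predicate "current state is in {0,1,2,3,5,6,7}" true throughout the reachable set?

Allowed set {0,1,2,3,5,6,7}
Reachable = {0,1,2,3,5,6,7}
  0: ✓
  1: ✓
  2: ✓
  3: ✓
  5: ✓
  6: ✓
  7: ✓

Answer: INVARIANT HOLDS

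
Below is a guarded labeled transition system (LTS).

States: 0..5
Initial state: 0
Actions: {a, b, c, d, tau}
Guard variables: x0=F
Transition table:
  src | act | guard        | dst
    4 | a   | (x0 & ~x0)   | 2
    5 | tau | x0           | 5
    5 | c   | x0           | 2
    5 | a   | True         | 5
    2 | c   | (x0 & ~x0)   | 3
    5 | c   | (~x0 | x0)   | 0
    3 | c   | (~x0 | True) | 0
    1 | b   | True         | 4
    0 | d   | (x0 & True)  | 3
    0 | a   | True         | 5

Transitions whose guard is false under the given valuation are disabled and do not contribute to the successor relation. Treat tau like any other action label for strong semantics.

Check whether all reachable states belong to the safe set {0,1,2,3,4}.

Answer: INVARIANT VIOLATED at state 5

Analysis:
Allowed set {0,1,2,3,4}
Reachable = {0,5}
  0: safe
  5: ✗ unsafe
reach 5 via a — violates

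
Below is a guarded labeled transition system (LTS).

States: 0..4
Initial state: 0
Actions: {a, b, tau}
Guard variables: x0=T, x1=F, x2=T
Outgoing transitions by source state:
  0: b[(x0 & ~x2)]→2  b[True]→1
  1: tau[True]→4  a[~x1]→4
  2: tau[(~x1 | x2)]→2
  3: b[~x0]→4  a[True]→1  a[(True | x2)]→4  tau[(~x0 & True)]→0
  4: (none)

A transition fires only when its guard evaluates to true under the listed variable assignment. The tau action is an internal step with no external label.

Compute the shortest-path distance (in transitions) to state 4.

Answer: 2

Analysis:
BFS to 4:
  Layer 0: {0}
  Layer 1: {1}
  Layer 2: {4}
4 enters at depth 2; path b·a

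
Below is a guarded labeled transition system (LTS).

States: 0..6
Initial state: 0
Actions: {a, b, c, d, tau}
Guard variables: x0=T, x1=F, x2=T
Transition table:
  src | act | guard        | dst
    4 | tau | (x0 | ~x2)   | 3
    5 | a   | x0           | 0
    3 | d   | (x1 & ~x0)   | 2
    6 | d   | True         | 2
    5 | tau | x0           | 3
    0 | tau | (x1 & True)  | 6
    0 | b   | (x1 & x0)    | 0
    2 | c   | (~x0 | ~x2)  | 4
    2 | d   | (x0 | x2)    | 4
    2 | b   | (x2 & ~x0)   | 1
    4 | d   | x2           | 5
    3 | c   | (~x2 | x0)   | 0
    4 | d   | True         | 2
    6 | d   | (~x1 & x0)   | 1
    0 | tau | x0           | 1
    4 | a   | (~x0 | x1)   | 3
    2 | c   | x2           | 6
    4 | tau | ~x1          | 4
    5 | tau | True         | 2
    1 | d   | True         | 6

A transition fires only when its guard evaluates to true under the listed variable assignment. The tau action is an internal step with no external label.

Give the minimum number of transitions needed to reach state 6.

Answer: 2

Working:
Layered search for 6:
  depth 0: {0}
  depth 1: {1}
  depth 2: {6}
depth(6)=2, e.g. tau·d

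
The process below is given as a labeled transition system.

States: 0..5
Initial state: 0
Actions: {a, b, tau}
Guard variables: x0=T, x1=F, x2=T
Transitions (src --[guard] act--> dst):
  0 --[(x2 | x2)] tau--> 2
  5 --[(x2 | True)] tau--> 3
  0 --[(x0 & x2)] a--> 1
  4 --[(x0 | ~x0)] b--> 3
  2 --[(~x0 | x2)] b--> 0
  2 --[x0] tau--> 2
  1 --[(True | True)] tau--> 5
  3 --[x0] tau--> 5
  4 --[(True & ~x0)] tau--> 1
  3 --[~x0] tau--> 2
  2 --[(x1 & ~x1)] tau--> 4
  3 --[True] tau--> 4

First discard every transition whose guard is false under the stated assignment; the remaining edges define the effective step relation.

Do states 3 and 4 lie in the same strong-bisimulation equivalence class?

Bisimulation quotient by refinement:
  P[0] = {{0,1,2,3,4,5}}
  P[1] = {{0},{1,3,5},{2},{4}}
  P[2] = {{0},{1,5},{2},{3},{4}}
  P[3] = {{0},{1},{2},{3},{4},{5}}
6 equivalence class(es) (converged in 4)
[3]={3}  [4]={4}

Answer: NOT BISIMILAR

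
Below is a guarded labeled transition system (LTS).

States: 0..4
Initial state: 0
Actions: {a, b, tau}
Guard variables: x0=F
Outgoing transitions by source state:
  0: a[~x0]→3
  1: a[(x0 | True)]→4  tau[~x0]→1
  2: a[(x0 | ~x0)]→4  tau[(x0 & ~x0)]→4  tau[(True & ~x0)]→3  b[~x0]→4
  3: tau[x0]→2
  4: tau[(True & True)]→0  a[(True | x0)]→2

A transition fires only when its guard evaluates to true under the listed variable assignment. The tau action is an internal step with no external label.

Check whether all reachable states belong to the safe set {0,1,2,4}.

Answer: INVARIANT VIOLATED at state 3

Working:
Inv-set: {0,1,2,4}
Reach set: {0,3}
  0: ✓
  3: VIOLATES
witness against invariant: a → 3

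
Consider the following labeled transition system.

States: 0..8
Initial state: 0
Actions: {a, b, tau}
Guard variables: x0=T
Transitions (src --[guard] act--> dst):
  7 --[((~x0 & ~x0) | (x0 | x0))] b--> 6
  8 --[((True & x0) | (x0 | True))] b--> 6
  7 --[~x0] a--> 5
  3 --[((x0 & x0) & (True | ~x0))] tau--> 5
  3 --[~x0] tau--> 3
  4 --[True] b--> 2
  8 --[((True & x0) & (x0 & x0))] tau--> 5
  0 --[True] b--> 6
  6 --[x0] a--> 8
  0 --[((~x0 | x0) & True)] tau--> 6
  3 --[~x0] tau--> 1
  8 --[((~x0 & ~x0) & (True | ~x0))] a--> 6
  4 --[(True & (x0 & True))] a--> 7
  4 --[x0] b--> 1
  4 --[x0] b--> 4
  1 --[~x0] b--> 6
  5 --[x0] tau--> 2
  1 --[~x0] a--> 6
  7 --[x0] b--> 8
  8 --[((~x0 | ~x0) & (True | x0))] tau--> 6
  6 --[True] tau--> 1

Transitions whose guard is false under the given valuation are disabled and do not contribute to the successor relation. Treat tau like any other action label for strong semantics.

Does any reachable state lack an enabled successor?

R = {0,1,2,5,6,8}
  0: b→6  tau→6  [2 exit(s)]
  1: ∅  [no exit]
  2: ∅  [no exit]
  5: tau→2  [1 exit(s)]
  6: a→8  tau→1  [2 exit(s)]
  8: b→6  tau→5  [2 exit(s)]
Path to 1: b·tau

Answer: DEADLOCK at state 1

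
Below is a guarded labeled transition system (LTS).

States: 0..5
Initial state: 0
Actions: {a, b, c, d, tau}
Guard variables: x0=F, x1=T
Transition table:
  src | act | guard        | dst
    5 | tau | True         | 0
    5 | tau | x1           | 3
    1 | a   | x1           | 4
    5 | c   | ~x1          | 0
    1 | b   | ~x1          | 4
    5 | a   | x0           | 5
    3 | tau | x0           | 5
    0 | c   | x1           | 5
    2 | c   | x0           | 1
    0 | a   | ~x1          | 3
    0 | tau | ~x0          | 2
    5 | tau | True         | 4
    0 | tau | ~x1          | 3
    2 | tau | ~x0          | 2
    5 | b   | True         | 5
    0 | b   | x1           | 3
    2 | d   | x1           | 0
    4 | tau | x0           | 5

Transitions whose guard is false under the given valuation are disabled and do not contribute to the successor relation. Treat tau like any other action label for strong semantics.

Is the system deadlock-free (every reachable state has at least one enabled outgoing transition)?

Answer: DEADLOCK at state 3

Working:
Reachable = {0,2,3,4,5}
  0: b→3  c→5  tau→2  [3 exit(s)]
  2: d→0  tau→2  [2 exit(s)]
  3: ∅  [deadlock]
  4: ∅  [deadlock]
  5: b→5  tau→0  tau→3  tau→4  [4 exit(s)]
witness 3: b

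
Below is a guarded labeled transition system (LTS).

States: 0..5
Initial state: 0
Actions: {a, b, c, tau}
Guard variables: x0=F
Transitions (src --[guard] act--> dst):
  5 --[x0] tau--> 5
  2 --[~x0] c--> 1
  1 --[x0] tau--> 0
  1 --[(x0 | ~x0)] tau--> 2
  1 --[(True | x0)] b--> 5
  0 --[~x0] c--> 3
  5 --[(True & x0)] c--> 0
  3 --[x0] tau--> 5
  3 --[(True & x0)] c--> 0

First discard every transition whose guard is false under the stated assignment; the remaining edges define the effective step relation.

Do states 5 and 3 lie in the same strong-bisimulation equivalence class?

Answer: BISIMILAR

Working:
Refine partition for ~:
  round 0: {{0,1,2,3,4,5}}
  round 1: {{0,2},{1},{3,4,5}}
  round 2: {{0},{1},{2},{3,4,5}}
stable after 3 split(s): 4 block(s)
5∈{3,4,5}, 3∈{3,4,5}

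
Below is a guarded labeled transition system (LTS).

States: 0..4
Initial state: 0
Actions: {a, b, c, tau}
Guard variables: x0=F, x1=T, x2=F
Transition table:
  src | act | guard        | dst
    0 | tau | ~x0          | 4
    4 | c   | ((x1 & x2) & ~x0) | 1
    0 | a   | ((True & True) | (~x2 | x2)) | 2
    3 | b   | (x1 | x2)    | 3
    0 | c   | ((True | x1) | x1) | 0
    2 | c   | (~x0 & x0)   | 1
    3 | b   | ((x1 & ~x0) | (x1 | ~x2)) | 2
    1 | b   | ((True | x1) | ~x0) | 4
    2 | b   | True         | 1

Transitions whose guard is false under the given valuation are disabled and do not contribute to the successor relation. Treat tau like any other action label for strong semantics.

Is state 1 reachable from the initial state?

Answer: REACHABLE

Working:
7 transition(s) survive guard evaluation.
Layer 0: {0}
Layer 1: {2,4}  cumulative {0,2,4}
Layer 2: {1}  cumulative {0,1,2,4}
Reach set: {0,1,2,4}
trace reaching 1: a·b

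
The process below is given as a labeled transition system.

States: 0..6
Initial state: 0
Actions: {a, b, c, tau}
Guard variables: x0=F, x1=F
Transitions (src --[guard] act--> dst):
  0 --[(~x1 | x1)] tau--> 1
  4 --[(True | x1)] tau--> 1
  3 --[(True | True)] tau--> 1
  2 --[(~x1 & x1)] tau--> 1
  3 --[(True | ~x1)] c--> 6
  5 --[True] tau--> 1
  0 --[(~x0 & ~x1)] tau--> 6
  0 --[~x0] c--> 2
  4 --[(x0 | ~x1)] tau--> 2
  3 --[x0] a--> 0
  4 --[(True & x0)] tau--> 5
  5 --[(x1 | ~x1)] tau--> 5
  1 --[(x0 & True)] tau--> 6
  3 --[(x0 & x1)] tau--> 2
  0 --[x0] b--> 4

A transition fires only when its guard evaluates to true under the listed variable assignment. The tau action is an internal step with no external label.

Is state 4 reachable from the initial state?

Answer: UNREACHABLE

Analysis:
9 transition(s) survive guard evaluation.
Layer 0: {0}
Layer 1: {1,2,6}  now seen {0,1,2,6}
Reach set: {0,1,2,6}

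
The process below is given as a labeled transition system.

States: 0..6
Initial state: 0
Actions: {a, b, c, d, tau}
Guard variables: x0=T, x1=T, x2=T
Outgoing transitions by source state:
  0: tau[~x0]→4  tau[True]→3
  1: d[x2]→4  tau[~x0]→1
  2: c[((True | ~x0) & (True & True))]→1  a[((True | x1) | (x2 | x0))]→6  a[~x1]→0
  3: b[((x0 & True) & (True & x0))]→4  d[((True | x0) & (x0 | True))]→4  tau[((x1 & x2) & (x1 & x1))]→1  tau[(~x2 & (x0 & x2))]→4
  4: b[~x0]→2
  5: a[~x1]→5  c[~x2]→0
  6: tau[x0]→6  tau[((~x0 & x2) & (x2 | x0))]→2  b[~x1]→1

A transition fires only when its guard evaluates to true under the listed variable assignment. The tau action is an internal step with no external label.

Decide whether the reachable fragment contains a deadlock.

R = {0,1,3,4}
  0: tau→3  [1 out]
  1: d→4  [1 out]
  3: b→4  d→4  tau→1  [3 out]
  4: ∅  [STUCK]
Path to 4: tau·b

Answer: DEADLOCK at state 4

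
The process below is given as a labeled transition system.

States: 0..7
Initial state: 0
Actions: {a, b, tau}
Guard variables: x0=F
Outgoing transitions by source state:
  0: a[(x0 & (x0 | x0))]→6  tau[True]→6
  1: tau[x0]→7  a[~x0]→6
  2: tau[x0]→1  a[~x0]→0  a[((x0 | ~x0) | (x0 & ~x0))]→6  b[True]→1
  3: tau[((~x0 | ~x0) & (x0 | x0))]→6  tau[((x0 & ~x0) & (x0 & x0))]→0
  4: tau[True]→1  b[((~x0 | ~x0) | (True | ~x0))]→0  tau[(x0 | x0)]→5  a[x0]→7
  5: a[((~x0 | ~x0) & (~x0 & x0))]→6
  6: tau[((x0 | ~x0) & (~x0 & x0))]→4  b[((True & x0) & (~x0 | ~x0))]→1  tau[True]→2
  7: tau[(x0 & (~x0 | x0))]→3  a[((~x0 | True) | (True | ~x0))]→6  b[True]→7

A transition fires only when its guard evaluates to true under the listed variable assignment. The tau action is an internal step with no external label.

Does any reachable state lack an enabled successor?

Answer: DEADLOCK-FREE

Working:
R = {0,1,2,6}
  0: tau→6  [1 exit(s)]
  1: a→6  [1 exit(s)]
  2: a→0  a→6  b→1  [3 exit(s)]
  6: tau→2  [1 exit(s)]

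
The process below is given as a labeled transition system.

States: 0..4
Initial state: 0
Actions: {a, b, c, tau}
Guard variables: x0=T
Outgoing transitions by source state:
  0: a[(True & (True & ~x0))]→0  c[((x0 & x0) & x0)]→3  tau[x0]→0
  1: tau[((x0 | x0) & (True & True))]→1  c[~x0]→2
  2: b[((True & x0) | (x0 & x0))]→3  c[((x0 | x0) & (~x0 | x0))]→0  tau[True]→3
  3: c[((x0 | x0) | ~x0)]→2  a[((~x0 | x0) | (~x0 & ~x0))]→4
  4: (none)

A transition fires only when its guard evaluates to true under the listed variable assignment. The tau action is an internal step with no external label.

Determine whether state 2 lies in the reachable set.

Answer: REACHABLE

Trace:
After dropping false guards: 8 live edges.
Layer 0: {0}
Layer 1: {3}  now seen {0,3}
Layer 2: {2,4}  now seen {0,2,3,4}
R = {0,2,3,4}
Path to 2: c·c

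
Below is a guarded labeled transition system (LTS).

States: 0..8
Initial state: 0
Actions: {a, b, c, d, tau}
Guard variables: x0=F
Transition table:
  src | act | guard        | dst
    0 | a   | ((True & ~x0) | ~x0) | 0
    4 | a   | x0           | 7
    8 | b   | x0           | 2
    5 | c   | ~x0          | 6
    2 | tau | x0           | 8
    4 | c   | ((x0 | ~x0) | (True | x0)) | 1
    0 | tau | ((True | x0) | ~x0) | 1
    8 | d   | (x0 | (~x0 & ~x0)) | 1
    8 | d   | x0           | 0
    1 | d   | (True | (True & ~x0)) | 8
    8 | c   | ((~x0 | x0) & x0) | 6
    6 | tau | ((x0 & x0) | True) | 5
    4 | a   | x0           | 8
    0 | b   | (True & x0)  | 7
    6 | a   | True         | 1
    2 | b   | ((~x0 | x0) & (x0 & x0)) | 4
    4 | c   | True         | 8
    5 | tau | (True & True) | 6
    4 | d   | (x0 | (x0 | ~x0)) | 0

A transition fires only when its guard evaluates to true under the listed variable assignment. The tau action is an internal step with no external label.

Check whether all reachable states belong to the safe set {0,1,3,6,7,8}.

Answer: INVARIANT HOLDS

Analysis:
Allowed set {0,1,3,6,7,8}
R = {0,1,8}
  0: safe
  1: safe
  8: safe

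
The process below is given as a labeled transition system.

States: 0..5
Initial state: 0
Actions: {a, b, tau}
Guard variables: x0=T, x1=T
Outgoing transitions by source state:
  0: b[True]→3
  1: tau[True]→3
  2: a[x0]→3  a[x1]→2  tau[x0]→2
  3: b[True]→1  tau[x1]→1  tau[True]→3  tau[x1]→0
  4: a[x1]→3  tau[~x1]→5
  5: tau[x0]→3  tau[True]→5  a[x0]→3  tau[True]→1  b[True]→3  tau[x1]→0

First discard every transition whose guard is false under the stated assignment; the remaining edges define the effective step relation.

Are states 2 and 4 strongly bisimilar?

Bisimulation quotient by refinement:
  π0 = {{0,1,2,3,4,5}}
  π1 = {{0},{1},{2},{3},{4},{5}}
6 equivalence class(es) (converged in 2)
[2]={2}  [4]={4}

Answer: NOT BISIMILAR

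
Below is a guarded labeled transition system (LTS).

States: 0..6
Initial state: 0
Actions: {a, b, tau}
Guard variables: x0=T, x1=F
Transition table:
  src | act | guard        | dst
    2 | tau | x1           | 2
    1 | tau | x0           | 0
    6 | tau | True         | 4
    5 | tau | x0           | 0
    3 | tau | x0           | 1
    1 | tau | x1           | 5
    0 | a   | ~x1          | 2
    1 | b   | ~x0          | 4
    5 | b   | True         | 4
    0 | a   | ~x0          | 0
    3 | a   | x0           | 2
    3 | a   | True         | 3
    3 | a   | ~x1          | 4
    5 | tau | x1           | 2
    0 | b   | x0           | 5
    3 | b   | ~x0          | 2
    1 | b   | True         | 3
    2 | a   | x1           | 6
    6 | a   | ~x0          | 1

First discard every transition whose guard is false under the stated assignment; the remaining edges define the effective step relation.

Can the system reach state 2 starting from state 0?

After dropping false guards: 11 live edges.
L0 = {0}
L1 = {2,5}  cumulative {0,2,5}
L2 = {4}  cumulative {0,2,4,5}
R = {0,2,4,5}
trace reaching 2: a

Answer: REACHABLE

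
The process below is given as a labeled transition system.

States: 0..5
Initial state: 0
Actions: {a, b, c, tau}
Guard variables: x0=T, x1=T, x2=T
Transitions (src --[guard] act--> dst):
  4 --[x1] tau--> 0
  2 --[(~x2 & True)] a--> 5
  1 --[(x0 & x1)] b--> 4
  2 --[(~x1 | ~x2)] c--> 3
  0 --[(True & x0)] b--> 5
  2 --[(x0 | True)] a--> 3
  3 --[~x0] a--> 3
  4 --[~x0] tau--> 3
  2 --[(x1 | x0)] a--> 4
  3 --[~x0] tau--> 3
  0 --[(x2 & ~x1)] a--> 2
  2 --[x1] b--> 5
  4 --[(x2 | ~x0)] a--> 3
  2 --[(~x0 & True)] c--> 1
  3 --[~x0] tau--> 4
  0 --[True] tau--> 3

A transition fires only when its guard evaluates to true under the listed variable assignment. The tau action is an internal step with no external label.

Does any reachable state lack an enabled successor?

Reach set: {0,3,5}
  0: b→5  tau→3  [2 out]
  3: ∅  [STUCK]
  5: ∅  [STUCK]
witness 3: tau

Answer: DEADLOCK at state 3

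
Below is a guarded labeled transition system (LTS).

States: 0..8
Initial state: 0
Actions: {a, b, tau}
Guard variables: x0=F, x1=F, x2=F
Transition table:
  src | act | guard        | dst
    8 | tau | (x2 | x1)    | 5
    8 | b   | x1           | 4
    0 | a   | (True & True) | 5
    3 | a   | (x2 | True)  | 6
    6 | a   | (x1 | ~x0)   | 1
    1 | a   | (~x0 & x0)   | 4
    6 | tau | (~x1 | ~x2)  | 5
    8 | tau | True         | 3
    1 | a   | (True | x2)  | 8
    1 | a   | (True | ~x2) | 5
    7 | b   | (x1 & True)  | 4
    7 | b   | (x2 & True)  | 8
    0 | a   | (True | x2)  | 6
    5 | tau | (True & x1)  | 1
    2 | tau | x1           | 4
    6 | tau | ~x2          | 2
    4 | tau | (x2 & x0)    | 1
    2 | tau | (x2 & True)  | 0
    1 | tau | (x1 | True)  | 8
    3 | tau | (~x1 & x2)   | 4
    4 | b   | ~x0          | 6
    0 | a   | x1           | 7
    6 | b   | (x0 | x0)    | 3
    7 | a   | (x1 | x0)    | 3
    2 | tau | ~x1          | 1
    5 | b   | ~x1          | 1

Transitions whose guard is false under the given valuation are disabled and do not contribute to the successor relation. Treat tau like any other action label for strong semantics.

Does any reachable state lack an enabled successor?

Answer: DEADLOCK-FREE

Analysis:
R = {0,1,2,3,5,6,8}
  0: a→5  a→6  [deg 2]
  1: a→5  a→8  tau→8  [deg 3]
  2: tau→1  [deg 1]
  3: a→6  [deg 1]
  5: b→1  [deg 1]
  6: a→1  tau→2  tau→5  [deg 3]
  8: tau→3  [deg 1]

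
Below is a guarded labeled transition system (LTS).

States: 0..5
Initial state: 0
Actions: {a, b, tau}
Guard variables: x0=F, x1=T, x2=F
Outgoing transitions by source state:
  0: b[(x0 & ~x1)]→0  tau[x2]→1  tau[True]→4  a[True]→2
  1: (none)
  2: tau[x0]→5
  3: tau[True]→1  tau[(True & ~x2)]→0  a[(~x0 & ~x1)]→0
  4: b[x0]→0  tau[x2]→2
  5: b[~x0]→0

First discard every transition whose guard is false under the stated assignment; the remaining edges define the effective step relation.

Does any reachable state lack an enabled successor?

Answer: DEADLOCK at state 2

Analysis:
Reachable = {0,2,4}
  0: a→2  tau→4  [2 out]
  2: ∅  [deadlock]
  4: ∅  [deadlock]
trace reaching 2: a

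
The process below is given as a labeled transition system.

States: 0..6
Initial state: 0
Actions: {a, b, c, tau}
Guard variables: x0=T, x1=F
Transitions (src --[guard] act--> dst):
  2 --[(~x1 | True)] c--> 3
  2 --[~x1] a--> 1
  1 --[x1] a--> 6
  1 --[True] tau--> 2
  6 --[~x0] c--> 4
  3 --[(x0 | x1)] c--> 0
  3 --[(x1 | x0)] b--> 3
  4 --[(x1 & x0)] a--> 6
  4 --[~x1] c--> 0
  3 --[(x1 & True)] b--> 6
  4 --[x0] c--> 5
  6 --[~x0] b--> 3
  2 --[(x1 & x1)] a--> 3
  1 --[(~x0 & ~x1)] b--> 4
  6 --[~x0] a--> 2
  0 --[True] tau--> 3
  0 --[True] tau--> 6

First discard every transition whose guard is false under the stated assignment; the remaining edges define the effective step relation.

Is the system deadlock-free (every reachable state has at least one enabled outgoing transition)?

Reach set: {0,3,6}
  0: tau→3  tau→6  [2 out]
  3: b→3  c→0  [2 out]
  6: ∅  [deadlock]
trace reaching 6: tau

Answer: DEADLOCK at state 6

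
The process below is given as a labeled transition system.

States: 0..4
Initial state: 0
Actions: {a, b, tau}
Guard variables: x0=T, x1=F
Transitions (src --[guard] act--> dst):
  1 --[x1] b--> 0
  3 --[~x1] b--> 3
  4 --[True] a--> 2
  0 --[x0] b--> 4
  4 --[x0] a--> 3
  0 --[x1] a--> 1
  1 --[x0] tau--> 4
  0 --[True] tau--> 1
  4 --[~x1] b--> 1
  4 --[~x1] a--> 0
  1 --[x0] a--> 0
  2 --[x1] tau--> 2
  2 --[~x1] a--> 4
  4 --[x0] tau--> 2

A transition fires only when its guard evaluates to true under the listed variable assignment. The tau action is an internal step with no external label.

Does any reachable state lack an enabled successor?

Answer: DEADLOCK-FREE

Working:
R = {0,1,2,3,4}
  0: b→4  tau→1  [2 exit(s)]
  1: a→0  tau→4  [2 exit(s)]
  2: a→4  [1 exit(s)]
  3: b→3  [1 exit(s)]
  4: a→0  a→2  a→3  b→1  tau→2  [5 exit(s)]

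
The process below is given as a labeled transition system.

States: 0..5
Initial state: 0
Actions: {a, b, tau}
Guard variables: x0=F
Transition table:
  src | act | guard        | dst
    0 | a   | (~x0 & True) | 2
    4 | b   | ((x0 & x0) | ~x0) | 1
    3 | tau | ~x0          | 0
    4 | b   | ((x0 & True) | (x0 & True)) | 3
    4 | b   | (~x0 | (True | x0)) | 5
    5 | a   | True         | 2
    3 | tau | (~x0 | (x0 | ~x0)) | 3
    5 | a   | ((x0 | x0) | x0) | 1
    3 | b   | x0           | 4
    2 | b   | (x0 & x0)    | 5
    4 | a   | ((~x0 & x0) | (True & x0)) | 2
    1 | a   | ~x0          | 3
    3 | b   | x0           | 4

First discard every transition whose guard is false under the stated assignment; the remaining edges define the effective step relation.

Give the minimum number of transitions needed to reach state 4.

Answer: UNREACHABLE

Working:
Breadth-first toward 4:
  Layer 0: {0}
  Layer 1: {2}
4 never appears.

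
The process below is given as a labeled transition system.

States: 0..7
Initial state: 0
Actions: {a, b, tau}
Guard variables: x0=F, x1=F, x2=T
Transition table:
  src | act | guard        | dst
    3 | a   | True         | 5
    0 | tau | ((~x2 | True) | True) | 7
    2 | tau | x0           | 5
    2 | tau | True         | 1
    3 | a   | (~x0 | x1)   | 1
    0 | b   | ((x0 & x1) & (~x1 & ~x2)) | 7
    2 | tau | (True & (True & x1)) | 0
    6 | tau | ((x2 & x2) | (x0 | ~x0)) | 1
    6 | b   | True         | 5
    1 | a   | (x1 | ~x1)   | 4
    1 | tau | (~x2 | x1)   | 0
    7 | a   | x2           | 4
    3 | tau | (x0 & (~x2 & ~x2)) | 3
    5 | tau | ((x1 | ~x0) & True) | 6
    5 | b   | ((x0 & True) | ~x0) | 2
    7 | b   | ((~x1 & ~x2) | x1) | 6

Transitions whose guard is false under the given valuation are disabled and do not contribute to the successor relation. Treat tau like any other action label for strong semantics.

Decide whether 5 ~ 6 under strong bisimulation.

Answer: NOT BISIMILAR

Working:
Refine partition for ~:
  π0 = {{0,1,2,3,4,5,6,7}}
  π1 = {{0,2},{1,3,7},{4},{5,6}}
  π2 = {{0,2},{1,7},{3},{4},{5},{6}}
6 equivalence class(es) (converged in 3)
[5]={5}  [6]={6}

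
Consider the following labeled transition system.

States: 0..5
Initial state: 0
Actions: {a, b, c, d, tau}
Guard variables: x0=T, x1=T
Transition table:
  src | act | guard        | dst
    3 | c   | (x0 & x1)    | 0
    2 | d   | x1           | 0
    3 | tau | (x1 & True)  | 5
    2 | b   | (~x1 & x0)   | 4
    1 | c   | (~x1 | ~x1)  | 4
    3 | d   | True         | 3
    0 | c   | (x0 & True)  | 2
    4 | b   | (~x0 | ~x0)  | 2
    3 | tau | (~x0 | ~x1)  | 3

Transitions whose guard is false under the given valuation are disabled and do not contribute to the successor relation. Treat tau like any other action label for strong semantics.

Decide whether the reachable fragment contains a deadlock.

Answer: DEADLOCK-FREE

Trace:
R = {0,2}
  0: c→2  [deg 1]
  2: d→0  [deg 1]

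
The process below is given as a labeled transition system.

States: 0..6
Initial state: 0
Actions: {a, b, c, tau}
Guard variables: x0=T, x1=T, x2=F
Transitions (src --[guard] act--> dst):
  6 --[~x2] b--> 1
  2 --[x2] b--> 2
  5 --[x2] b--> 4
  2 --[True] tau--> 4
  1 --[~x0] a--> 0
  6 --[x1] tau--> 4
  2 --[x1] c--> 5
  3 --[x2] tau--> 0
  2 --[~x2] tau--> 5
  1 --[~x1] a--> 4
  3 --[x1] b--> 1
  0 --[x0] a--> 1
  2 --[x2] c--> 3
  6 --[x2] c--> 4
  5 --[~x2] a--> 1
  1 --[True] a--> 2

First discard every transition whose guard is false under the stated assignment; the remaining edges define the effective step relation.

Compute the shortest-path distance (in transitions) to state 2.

Layered search for 2:
  Layer 0: {0}
  Layer 1: {1}
  Layer 2: {2}
depth(2)=2, e.g. a·a

Answer: 2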